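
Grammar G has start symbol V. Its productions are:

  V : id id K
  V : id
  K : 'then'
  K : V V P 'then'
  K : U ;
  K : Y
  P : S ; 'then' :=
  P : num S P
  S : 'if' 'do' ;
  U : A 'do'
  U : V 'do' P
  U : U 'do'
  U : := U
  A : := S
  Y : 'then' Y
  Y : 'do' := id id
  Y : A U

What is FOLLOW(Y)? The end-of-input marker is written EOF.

{ EOF, 'do', 'if', id, num }

In K : Y: Y is at the end, add FOLLOW(K) = { EOF, 'do', 'if', id, num }.
In Y : 'then' Y: Y is at the end, add FOLLOW(Y) = { EOF, 'do', 'if', id, num }.
Union: FOLLOW(Y) = { EOF, 'do', 'if', id, num }.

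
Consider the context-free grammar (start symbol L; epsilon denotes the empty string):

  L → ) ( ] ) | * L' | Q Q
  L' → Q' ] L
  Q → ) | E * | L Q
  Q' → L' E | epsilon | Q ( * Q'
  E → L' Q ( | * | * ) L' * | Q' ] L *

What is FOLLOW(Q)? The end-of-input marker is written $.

In L → Q Q: add FIRST(Q) = { ), *, ] }.
In L → Q Q: Q is at the end, add FOLLOW(L) = { $, ), *, ] }.
In Q → L Q: Q is at the end, add FOLLOW(Q) = { $, (, ), *, ] }.
In Q' → Q ( * Q': add FIRST(( * Q') = { ( }.
In E → L' Q (: add FIRST(() = { ( }.
Union: FOLLOW(Q) = { $, (, ), *, ] }.

{ $, (, ), *, ] }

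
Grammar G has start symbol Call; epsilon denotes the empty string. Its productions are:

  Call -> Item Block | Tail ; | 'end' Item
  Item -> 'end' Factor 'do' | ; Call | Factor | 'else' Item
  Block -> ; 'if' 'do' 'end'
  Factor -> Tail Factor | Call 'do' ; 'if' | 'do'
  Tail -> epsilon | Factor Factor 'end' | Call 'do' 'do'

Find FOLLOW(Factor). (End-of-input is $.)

{ $, 'do', 'else', 'end', ; }

In Item -> 'end' Factor 'do': add FIRST('do') = { 'do' }.
In Item -> Factor: Factor is at the end, add FOLLOW(Item) = { $, 'do', ; }.
In Factor -> Tail Factor: Factor is at the end, add FOLLOW(Factor) = { $, 'do', 'else', 'end', ; }.
In Tail -> Factor Factor 'end': add FIRST(Factor 'end') = { 'do', 'else', 'end', ; }.
In Tail -> Factor Factor 'end': add FIRST('end') = { 'end' }.
Union: FOLLOW(Factor) = { $, 'do', 'else', 'end', ; }.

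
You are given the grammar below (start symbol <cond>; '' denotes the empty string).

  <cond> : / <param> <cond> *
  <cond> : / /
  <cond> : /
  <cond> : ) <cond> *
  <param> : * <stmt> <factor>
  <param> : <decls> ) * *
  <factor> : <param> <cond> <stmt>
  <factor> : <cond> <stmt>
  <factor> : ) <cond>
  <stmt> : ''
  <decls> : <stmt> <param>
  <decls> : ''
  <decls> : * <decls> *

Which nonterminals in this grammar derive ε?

Directly nullable (have an ''-production): <stmt>, <decls>.
No other nonterminal has a production whose RHS symbols are all nullable.

{ <decls>, <stmt> }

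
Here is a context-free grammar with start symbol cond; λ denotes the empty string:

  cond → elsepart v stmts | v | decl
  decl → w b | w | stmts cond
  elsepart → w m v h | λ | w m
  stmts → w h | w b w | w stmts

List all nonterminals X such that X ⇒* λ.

{ elsepart }

Directly nullable (have an λ-production): elsepart.
No other nonterminal has a production whose RHS symbols are all nullable.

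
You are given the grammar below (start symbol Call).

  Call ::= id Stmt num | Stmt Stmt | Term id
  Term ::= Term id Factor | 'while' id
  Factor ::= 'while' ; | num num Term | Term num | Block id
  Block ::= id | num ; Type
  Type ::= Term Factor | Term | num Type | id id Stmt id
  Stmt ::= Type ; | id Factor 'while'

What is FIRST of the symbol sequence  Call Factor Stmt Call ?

{ 'while', id, num }

Add FIRST(Call) = { 'while', id, num }; Call is not nullable, stop.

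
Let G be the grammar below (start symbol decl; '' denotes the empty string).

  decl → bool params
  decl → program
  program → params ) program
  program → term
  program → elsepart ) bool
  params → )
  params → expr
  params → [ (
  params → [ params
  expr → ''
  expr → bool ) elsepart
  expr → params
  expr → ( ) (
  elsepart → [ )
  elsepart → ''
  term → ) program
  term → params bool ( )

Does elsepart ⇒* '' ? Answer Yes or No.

elsepart has an ''-production, so elsepart ⇒ ''.

Yes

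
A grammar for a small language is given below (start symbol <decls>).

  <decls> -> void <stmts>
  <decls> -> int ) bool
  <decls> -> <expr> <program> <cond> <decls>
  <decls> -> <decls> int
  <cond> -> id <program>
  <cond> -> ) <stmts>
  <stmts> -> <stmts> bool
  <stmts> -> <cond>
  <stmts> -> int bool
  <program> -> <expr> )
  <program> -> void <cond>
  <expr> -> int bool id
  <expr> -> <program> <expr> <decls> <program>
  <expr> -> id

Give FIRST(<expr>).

{ id, int, void }

<expr> -> int bool id contributes {int}.
From <expr> -> <program> <expr> <decls> <program>: add FIRST(<program>) = { id, int, void }.
<expr> -> id contributes {id}.
Union: FIRST(<expr>) = { id, int, void }.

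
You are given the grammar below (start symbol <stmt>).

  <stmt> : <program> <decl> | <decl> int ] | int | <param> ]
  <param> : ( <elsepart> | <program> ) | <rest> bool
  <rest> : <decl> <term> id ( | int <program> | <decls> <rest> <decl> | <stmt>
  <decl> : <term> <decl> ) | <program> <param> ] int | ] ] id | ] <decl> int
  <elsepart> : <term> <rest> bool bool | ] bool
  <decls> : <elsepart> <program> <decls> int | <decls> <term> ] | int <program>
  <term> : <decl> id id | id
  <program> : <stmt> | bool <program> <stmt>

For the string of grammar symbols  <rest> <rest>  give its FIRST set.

{ (, ], bool, id, int }

Add FIRST(<rest>) = { (, ], bool, id, int }; <rest> is not nullable, stop.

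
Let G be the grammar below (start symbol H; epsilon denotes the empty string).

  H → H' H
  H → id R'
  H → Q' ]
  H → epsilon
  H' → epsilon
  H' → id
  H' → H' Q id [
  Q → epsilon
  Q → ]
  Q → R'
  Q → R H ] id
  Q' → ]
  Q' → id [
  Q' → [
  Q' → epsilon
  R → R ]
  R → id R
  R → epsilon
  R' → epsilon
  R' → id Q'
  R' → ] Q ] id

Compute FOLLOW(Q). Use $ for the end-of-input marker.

{ ], id }

In H' → H' Q id [: add FIRST(id [) = { id }.
In R' → ] Q ] id: add FIRST(] id) = { ] }.
Union: FOLLOW(Q) = { ], id }.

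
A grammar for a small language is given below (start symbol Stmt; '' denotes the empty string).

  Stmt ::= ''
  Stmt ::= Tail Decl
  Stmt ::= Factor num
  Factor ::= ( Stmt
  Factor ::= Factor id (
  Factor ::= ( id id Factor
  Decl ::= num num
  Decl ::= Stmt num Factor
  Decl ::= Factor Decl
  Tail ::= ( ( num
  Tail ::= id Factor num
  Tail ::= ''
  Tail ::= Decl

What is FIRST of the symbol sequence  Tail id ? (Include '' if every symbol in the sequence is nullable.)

Add FIRST(Tail)\{''} = { (, id, num }; Tail is nullable, continue.
id is a terminal; add {id} and stop.

{ (, id, num }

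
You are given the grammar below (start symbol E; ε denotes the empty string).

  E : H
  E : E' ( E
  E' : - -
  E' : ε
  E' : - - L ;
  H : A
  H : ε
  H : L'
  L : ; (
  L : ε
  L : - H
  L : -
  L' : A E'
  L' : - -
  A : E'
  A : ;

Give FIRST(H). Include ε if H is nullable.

From H : A: add FIRST(A) = { -, ;, ε } (including ε since A is nullable).
H : ε contributes ε.
From H : L': add FIRST(L') = { -, ;, ε } (including ε since L' is nullable).
Union: FIRST(H) = { -, ;, ε }.

{ -, ;, ε }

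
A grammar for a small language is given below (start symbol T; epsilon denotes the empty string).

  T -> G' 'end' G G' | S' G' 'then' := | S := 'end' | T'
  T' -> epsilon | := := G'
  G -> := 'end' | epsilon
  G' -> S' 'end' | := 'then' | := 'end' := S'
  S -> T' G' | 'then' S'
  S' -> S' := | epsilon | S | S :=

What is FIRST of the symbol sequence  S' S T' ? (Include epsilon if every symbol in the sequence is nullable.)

{ 'end', 'then', := }

Add FIRST(S')\{epsilon} = { 'end', 'then', := }; S' is nullable, continue.
Add FIRST(S) = { 'end', 'then', := }; S is not nullable, stop.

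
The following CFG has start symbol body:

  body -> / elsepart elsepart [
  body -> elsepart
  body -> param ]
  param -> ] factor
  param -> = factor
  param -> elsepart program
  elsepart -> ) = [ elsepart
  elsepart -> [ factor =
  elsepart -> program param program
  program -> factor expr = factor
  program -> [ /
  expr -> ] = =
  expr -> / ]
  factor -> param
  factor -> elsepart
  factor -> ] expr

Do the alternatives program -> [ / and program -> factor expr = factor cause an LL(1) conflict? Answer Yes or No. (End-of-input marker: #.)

FIRST([ /) = { [ } and FIRST(factor expr = factor) = { ), =, [, ] }.
Both contain [, so the two alternatives are not disjoint — LL(1) conflict.

Yes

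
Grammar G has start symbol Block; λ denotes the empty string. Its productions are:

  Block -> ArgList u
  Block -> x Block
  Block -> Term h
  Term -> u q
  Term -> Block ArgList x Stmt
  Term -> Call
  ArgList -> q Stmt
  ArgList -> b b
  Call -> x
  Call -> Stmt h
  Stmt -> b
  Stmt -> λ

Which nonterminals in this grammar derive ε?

{ Stmt }

Directly nullable (have an λ-production): Stmt.
No other nonterminal has a production whose RHS symbols are all nullable.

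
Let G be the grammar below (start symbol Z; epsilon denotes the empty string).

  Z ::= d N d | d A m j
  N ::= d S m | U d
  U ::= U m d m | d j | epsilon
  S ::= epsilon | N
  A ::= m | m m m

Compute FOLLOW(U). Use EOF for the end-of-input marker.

{ d, m }

In N ::= U d: add FIRST(d) = { d }.
In U ::= U m d m: add FIRST(m d m) = { m }.
Union: FOLLOW(U) = { d, m }.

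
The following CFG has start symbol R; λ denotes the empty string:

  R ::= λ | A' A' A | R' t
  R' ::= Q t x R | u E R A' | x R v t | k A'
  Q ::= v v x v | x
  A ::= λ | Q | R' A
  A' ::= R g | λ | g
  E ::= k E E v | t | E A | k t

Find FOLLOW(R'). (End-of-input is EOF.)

In R ::= R' t: add FIRST(t) = { t }.
In A ::= R' A: add FIRST(A)\{λ} = { k, u, v, x }.
  Since A is nullable, also add FOLLOW(A) = { EOF, g, k, t, u, v, x }.
Union: FOLLOW(R') = { EOF, g, k, t, u, v, x }.

{ EOF, g, k, t, u, v, x }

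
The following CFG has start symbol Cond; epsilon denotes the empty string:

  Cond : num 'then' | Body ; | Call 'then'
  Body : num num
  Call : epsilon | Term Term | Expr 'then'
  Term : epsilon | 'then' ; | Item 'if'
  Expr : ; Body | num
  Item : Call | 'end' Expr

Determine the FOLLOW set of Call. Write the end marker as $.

In Cond : Call 'then': add FIRST('then') = { 'then' }.
In Item : Call: Call is at the end, add FOLLOW(Item) = { 'if' }.
Union: FOLLOW(Call) = { 'if', 'then' }.

{ 'if', 'then' }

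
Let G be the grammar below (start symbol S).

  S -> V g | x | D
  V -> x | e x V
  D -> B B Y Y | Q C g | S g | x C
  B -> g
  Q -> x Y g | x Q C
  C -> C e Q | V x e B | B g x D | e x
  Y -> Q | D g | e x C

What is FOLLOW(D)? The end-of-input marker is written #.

{ #, e, g, x }

In S -> D: D is at the end, add FOLLOW(S) = { #, g }.
In C -> B g x D: D is at the end, add FOLLOW(C) = { #, e, g, x }.
In Y -> D g: add FIRST(g) = { g }.
Union: FOLLOW(D) = { #, e, g, x }.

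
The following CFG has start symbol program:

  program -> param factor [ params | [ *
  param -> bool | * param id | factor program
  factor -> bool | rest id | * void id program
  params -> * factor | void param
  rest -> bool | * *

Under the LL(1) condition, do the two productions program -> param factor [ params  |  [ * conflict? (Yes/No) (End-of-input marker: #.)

FIRST(param factor [ params) = { *, bool } and FIRST([ *) = { [ }.
The FIRST sets are disjoint and neither alternative is nullable — no conflict.

No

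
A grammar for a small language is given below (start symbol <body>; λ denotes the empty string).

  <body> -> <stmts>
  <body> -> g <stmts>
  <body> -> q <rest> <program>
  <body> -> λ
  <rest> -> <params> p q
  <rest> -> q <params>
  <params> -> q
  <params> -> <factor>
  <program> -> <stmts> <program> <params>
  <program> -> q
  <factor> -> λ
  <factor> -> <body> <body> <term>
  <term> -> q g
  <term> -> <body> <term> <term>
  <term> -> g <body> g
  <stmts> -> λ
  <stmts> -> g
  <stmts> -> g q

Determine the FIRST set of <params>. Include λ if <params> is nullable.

<params> -> q contributes {q}.
From <params> -> <factor>: add FIRST(<factor>) = { g, q, λ } (including λ since <factor> is nullable).
Union: FIRST(<params>) = { g, q, λ }.

{ g, q, λ }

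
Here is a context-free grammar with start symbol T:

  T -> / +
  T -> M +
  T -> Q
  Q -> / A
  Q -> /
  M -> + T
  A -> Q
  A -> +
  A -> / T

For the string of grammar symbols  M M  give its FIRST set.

{ + }

Add FIRST(M) = { + }; M is not nullable, stop.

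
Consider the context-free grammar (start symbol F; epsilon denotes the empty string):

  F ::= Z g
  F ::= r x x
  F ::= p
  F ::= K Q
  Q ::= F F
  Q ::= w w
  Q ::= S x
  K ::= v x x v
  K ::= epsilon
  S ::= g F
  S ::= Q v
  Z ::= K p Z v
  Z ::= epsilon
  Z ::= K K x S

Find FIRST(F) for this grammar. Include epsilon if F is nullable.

{ g, p, r, v, w, x }

From F ::= Z g: Z nullable, take FIRST(Z) ∪ {g} = { g, p, v, x }.
F ::= r x x contributes {r}.
F ::= p contributes {p}.
From F ::= K Q: K nullable, take FIRST(K) ∪ FIRST(Q) = { g, p, r, v, w, x }.
Union: FIRST(F) = { g, p, r, v, w, x }.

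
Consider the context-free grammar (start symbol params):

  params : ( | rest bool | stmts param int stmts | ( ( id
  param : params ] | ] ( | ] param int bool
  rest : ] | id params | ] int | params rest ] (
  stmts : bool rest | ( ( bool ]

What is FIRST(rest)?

{ (, ], bool, id }

rest : ] contributes {]}.
rest : id params contributes {id}.
rest : ] int contributes {]}.
From rest : params rest ] (: add FIRST(params) = { (, ], bool, id }.
Union: FIRST(rest) = { (, ], bool, id }.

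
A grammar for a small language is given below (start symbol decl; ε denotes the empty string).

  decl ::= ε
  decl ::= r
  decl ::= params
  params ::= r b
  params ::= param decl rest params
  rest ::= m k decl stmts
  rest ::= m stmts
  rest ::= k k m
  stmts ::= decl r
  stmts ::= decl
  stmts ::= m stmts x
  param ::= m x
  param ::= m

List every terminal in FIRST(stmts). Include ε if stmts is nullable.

{ m, r, ε }

From stmts ::= decl r: decl nullable, take FIRST(decl) ∪ {r} = { m, r }.
From stmts ::= decl: add FIRST(decl) = { m, r, ε } (including ε since decl is nullable).
stmts ::= m stmts x contributes {m}.
Union: FIRST(stmts) = { m, r, ε }.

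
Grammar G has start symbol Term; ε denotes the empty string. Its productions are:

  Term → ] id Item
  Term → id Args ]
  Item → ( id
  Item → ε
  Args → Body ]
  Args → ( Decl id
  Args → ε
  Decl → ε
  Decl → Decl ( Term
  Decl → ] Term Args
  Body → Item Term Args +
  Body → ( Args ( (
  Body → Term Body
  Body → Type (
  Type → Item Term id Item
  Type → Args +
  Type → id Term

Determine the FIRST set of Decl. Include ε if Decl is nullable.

{ (, ], ε }

Decl → ε contributes ε.
From Decl → Decl ( Term: Decl nullable, take FIRST(Decl) ∪ {(} = { (, ] }.
Decl → ] Term Args contributes {]}.
Union: FIRST(Decl) = { (, ], ε }.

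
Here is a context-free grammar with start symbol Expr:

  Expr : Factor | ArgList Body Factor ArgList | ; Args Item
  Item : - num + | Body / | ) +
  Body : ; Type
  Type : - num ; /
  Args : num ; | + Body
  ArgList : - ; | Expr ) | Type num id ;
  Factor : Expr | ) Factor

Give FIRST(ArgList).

ArgList : - ; contributes {-}.
From ArgList : Expr ): add FIRST(Expr) = { ), -, ; }.
From ArgList : Type num id ;: add FIRST(Type) = { - }.
Union: FIRST(ArgList) = { ), -, ; }.

{ ), -, ; }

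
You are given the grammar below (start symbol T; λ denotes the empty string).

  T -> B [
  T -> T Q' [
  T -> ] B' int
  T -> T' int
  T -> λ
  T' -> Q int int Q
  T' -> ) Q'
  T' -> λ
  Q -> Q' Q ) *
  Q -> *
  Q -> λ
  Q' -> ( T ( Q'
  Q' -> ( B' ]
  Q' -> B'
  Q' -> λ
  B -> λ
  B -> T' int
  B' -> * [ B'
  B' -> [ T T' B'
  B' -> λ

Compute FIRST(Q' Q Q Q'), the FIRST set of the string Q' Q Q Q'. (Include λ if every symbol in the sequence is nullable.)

Add FIRST(Q')\{λ} = { (, *, [ }; Q' is nullable, continue.
Add FIRST(Q)\{λ} = { (, ), *, [ }; Q is nullable, continue.
Add FIRST(Q)\{λ} = { (, ), *, [ }; Q is nullable, continue.
Add FIRST(Q')\{λ} = { (, *, [ }; Q' is nullable, continue.
Every symbol is nullable, so include λ.

{ (, ), *, [, λ }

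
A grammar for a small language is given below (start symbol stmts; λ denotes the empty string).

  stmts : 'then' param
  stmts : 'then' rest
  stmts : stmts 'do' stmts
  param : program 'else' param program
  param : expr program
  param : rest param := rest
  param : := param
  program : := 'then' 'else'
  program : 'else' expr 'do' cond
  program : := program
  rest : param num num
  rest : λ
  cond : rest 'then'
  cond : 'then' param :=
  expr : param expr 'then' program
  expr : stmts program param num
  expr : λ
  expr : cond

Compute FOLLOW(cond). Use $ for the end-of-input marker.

{ $, 'do', 'else', 'then', :=, num }

In program : 'else' expr 'do' cond: cond is at the end, add FOLLOW(program) = { $, 'do', 'else', 'then', :=, num }.
In expr : cond: cond is at the end, add FOLLOW(expr) = { 'do', 'else', 'then', := }.
Union: FOLLOW(cond) = { $, 'do', 'else', 'then', :=, num }.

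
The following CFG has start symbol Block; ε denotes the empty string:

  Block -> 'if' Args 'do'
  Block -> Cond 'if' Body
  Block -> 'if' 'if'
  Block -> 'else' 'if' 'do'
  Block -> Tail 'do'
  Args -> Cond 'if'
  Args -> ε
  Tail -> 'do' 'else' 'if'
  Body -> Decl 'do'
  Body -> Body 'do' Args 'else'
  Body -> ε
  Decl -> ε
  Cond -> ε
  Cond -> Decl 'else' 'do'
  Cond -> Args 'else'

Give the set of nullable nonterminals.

{ Args, Body, Cond, Decl }

Directly nullable (have an ε-production): Args, Body, Decl, Cond.
No other nonterminal has a production whose RHS symbols are all nullable.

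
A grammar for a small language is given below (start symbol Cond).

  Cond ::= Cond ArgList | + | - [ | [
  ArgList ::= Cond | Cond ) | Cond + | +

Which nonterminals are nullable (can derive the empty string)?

No nonterminal has an empty production or an RHS whose symbols are all nullable.

{ } (none)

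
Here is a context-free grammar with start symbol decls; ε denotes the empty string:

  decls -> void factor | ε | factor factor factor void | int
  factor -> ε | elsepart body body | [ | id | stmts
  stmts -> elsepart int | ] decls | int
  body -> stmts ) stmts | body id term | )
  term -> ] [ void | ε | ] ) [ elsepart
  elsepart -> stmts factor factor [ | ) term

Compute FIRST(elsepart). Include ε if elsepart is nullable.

{ ), ], int }

From elsepart -> stmts factor factor [: add FIRST(stmts) = { ), ], int }.
elsepart -> ) term contributes {)}.
Union: FIRST(elsepart) = { ), ], int }.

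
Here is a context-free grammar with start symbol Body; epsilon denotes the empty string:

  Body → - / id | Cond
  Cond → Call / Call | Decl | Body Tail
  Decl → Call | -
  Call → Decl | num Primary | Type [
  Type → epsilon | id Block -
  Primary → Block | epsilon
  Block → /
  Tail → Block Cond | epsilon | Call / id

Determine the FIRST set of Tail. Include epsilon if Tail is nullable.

From Tail → Block Cond: add FIRST(Block) = { / }.
Tail → epsilon contributes epsilon.
From Tail → Call / id: add FIRST(Call) = { -, [, id, num }.
Union: FIRST(Tail) = { -, /, [, id, num, epsilon }.

{ -, /, [, id, num, epsilon }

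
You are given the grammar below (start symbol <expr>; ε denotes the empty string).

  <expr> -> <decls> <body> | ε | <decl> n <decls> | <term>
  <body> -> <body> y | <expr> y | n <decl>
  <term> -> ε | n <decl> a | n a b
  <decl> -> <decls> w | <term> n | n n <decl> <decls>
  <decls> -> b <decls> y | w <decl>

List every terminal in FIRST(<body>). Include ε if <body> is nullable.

{ b, n, w, y }

From <body> -> <body> y: add FIRST(<body>) = { b, n, w, y }.
From <body> -> <expr> y: <expr> nullable, take FIRST(<expr>) ∪ {y} = { b, n, w, y }.
<body> -> n <decl> contributes {n}.
Union: FIRST(<body>) = { b, n, w, y }.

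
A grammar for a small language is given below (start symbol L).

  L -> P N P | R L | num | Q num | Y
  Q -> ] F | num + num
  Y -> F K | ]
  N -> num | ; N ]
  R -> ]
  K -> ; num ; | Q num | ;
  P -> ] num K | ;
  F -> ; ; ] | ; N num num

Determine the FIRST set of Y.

From Y -> F K: add FIRST(F) = { ; }.
Y -> ] contributes {]}.
Union: FIRST(Y) = { ;, ] }.

{ ;, ] }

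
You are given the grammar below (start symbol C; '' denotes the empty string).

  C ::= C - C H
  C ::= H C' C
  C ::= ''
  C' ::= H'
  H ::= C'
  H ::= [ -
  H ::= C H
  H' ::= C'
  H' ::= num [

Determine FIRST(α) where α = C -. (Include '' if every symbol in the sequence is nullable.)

{ -, [, num }

Add FIRST(C)\{''} = { -, [, num }; C is nullable, continue.
- is a terminal; add {-} and stop.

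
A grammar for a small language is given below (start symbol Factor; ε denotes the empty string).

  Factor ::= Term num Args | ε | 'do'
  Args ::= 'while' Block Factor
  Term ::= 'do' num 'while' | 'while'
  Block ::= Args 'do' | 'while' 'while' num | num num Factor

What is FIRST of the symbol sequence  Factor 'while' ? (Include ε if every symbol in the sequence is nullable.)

Add FIRST(Factor)\{ε} = { 'do', 'while' }; Factor is nullable, continue.
'while' is a terminal; add {'while'} and stop.

{ 'do', 'while' }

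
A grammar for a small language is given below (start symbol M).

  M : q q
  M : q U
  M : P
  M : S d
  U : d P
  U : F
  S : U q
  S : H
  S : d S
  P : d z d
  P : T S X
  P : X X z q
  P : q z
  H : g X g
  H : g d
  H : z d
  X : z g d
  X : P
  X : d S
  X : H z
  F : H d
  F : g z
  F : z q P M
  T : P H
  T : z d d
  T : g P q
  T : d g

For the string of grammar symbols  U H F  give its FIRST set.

Add FIRST(U) = { d, g, z }; U is not nullable, stop.

{ d, g, z }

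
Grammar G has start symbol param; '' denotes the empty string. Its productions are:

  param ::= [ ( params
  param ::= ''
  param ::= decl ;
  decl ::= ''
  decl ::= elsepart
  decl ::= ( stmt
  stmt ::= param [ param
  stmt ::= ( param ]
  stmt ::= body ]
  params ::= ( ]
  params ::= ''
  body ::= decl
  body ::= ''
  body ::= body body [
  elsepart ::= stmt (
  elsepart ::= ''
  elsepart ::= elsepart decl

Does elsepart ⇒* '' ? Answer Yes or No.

Yes

elsepart has an ''-production, so elsepart ⇒ ''.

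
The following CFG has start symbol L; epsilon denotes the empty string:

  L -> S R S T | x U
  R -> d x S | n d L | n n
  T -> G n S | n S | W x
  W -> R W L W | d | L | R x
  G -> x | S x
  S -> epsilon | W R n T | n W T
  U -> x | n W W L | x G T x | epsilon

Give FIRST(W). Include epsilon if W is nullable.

From W -> R W L W: add FIRST(R) = { d, n }.
W -> d contributes {d}.
From W -> L: add FIRST(L) = { d, n, x }.
From W -> R x: add FIRST(R) = { d, n }.
Union: FIRST(W) = { d, n, x }.

{ d, n, x }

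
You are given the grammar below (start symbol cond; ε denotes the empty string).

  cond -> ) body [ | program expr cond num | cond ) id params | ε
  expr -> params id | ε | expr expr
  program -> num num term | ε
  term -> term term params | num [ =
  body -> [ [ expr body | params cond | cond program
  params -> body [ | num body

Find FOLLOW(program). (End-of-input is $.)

{ $, ), [, id, num }

In cond -> program expr cond num: add FIRST(expr cond num) = { ), [, num }.
In body -> cond program: program is at the end, add FOLLOW(body) = { $, ), [, id, num }.
Union: FOLLOW(program) = { $, ), [, id, num }.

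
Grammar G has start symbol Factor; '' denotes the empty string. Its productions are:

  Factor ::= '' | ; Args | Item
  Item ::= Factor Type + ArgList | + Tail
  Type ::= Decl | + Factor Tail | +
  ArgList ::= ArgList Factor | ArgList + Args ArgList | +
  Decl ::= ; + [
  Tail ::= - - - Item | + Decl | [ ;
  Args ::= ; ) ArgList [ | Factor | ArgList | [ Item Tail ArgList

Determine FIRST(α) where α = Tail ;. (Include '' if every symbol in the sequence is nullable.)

Add FIRST(Tail) = { +, -, [ }; Tail is not nullable, stop.

{ +, -, [ }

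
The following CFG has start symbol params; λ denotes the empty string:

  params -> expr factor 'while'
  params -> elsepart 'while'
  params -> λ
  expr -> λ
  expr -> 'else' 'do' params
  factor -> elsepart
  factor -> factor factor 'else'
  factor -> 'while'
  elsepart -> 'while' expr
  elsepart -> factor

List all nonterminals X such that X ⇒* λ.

{ expr, params }

Directly nullable (have an λ-production): params, expr.
No other nonterminal has a production whose RHS symbols are all nullable.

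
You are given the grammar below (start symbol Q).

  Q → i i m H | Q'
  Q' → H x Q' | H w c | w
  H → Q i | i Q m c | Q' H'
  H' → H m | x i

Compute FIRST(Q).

Q → i i m H contributes {i}.
From Q → Q': add FIRST(Q') = { i, w }.
Union: FIRST(Q) = { i, w }.

{ i, w }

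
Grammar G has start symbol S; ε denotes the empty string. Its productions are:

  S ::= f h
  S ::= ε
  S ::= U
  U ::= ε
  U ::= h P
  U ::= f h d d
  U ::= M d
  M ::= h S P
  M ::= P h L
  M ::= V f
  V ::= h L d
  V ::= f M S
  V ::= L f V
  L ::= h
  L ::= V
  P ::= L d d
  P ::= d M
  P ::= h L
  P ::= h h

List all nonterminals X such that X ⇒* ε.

{ S, U }

Directly nullable (have an ε-production): S, U.
No other nonterminal has a production whose RHS symbols are all nullable.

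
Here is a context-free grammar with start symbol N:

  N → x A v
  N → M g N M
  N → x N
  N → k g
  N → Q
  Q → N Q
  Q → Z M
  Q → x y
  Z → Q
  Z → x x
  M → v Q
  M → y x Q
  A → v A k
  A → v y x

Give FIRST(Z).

From Z → Q: add FIRST(Q) = { k, v, x, y }.
Z → x x contributes {x}.
Union: FIRST(Z) = { k, v, x, y }.

{ k, v, x, y }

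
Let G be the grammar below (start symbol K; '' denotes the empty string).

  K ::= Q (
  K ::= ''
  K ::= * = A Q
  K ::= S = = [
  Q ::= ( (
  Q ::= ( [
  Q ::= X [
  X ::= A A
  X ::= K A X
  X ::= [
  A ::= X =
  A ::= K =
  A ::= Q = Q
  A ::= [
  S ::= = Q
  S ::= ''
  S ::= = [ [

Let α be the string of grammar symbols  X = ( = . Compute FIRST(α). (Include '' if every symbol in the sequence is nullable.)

{ (, *, =, [ }

Add FIRST(X) = { (, *, =, [ }; X is not nullable, stop.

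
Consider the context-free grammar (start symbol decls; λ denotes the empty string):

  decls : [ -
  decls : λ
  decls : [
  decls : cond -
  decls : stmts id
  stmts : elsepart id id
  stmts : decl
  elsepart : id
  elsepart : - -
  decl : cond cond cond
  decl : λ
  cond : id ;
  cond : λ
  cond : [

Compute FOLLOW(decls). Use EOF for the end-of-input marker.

decls is the start symbol, so EOF ∈ FOLLOW(decls).
Union: FOLLOW(decls) = { EOF }.

{ EOF }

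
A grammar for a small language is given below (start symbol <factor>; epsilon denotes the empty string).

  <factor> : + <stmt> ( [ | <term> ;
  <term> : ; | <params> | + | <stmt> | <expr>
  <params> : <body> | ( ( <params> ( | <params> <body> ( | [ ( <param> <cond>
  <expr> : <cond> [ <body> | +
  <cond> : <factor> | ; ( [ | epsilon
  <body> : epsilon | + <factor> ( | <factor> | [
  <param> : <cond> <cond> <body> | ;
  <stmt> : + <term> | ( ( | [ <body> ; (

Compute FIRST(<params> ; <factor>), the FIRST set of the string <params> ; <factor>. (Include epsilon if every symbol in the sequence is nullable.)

{ (, +, ;, [ }

Add FIRST(<params>)\{epsilon} = { (, +, ;, [ }; <params> is nullable, continue.
; is a terminal; add {;} and stop.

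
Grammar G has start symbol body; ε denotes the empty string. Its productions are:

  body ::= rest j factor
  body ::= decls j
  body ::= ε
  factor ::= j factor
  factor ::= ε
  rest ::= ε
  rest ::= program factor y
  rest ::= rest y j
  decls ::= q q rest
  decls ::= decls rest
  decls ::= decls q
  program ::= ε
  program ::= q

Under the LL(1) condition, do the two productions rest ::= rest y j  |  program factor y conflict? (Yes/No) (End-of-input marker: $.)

FIRST(rest y j) = { j, q, y } and FIRST(program factor y) = { j, q, y }.
Both contain j, so the two alternatives are not disjoint — LL(1) conflict.

Yes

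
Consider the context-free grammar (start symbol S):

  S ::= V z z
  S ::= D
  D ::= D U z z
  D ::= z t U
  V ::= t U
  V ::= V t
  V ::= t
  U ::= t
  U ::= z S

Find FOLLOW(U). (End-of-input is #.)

{ #, t, z }

In D ::= D U z z: add FIRST(z z) = { z }.
In D ::= z t U: U is at the end, add FOLLOW(D) = { #, t, z }.
In V ::= t U: U is at the end, add FOLLOW(V) = { t, z }.
Union: FOLLOW(U) = { #, t, z }.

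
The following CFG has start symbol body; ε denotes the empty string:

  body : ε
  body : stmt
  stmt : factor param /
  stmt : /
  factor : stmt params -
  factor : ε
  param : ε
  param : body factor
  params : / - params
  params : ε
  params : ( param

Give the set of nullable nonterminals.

{ body, factor, param, params }

Directly nullable (have an ε-production): body, factor, param, params.
No other nonterminal has a production whose RHS symbols are all nullable.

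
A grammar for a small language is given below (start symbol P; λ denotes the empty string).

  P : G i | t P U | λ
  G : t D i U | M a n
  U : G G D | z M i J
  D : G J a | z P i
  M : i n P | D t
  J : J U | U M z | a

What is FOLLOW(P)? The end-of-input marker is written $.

{ $, a, i, t, z }

P is the start symbol, so $ ∈ FOLLOW(P).
In P : t P U: add FIRST(U) = { i, t, z }.
In D : z P i: add FIRST(i) = { i }.
In M : i n P: P is at the end, add FOLLOW(M) = { a, i, z }.
Union: FOLLOW(P) = { $, a, i, t, z }.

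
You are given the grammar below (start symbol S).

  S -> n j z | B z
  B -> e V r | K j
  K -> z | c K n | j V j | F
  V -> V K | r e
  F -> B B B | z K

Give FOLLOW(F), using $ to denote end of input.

In K -> F: F is at the end, add FOLLOW(K) = { c, e, j, n, r, z }.
Union: FOLLOW(F) = { c, e, j, n, r, z }.

{ c, e, j, n, r, z }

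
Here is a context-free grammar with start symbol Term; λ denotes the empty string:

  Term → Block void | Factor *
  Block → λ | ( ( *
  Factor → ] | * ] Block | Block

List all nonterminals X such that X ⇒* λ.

{ Block, Factor }

Directly nullable (have an λ-production): Block.
Factor → Block with every symbol nullable, so Factor is nullable.
No other nonterminal has a production whose RHS symbols are all nullable.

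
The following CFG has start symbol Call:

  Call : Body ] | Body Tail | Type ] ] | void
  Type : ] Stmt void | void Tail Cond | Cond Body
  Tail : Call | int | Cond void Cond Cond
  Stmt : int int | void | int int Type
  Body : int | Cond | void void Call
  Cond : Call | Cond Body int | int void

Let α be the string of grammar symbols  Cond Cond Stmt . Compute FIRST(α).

{ ], int, void }

Add FIRST(Cond) = { ], int, void }; Cond is not nullable, stop.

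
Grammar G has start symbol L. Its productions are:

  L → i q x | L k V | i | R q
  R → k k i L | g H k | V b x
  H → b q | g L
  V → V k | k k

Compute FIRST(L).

{ g, i, k }

L → i q x contributes {i}.
From L → L k V: add FIRST(L) = { g, i, k }.
L → i contributes {i}.
From L → R q: add FIRST(R) = { g, k }.
Union: FIRST(L) = { g, i, k }.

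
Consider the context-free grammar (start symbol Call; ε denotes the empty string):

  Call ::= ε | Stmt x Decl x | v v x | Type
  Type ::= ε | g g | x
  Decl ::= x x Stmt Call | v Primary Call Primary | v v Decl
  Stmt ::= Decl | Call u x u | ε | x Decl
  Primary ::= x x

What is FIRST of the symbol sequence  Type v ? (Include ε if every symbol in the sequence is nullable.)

{ g, v, x }

Add FIRST(Type)\{ε} = { g, x }; Type is nullable, continue.
v is a terminal; add {v} and stop.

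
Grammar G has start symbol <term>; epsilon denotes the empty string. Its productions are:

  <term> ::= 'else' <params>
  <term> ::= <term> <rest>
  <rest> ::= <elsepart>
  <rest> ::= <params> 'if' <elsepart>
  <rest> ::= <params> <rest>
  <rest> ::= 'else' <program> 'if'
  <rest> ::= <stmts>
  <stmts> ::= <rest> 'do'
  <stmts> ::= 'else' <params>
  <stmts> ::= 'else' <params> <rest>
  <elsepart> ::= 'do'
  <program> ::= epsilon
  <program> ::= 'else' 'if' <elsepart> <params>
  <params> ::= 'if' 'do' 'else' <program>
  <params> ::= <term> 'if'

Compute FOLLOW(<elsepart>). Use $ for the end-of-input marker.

{ $, 'do', 'else', 'if' }

In <rest> ::= <elsepart>: <elsepart> is at the end, add FOLLOW(<rest>) = { $, 'do', 'else', 'if' }.
In <rest> ::= <params> 'if' <elsepart>: <elsepart> is at the end, add FOLLOW(<rest>) = { $, 'do', 'else', 'if' }.
In <program> ::= 'else' 'if' <elsepart> <params>: add FIRST(<params>) = { 'else', 'if' }.
Union: FOLLOW(<elsepart>) = { $, 'do', 'else', 'if' }.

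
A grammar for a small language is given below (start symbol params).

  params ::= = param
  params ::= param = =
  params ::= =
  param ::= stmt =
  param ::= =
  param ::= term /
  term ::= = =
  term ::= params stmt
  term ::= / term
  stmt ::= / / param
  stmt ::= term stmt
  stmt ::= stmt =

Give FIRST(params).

params ::= = param contributes {=}.
From params ::= param = =: add FIRST(param) = { /, = }.
params ::= = contributes {=}.
Union: FIRST(params) = { /, = }.

{ /, = }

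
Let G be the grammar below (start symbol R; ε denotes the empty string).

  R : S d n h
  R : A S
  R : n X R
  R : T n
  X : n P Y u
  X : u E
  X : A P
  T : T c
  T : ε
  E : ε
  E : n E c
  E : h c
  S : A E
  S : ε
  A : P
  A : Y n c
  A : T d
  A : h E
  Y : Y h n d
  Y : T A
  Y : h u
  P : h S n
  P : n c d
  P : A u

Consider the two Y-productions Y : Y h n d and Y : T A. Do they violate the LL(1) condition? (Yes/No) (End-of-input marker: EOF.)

Yes

FIRST(Y h n d) = { c, d, h, n } and FIRST(T A) = { c, d, h, n }.
Both contain c, so the two alternatives are not disjoint — LL(1) conflict.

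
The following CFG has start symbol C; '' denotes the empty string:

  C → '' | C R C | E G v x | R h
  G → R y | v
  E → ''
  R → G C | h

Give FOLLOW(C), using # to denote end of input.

C is the start symbol, so # ∈ FOLLOW(C).
In C → C R C: add FIRST(R C) = { h, v }.
In C → C R C: C is at the end, add FOLLOW(C) = { #, h, v, y }.
In R → G C: C is at the end, add FOLLOW(R) = { #, h, v, y }.
Union: FOLLOW(C) = { #, h, v, y }.

{ #, h, v, y }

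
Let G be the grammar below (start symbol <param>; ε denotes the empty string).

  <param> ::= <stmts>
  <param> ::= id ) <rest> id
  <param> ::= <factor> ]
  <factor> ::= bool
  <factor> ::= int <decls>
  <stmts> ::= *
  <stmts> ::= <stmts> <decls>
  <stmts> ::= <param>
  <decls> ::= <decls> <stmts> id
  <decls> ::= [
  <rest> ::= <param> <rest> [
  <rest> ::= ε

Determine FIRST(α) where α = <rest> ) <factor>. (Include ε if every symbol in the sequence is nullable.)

Add FIRST(<rest>)\{ε} = { *, bool, id, int }; <rest> is nullable, continue.
) is a terminal; add {)} and stop.

{ ), *, bool, id, int }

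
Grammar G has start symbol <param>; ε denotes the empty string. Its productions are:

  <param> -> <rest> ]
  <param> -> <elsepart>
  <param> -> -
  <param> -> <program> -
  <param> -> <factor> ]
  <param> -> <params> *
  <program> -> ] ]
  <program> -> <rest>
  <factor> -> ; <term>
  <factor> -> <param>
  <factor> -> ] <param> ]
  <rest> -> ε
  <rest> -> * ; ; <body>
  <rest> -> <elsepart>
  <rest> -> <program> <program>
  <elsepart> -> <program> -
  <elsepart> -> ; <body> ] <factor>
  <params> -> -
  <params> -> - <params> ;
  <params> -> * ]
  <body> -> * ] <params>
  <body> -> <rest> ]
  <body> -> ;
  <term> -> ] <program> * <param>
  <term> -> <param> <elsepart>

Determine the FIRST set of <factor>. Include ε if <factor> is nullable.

{ *, -, ;, ] }

<factor> -> ; <term> contributes {;}.
From <factor> -> <param>: add FIRST(<param>) = { *, -, ;, ] }.
<factor> -> ] <param> ] contributes {]}.
Union: FIRST(<factor>) = { *, -, ;, ] }.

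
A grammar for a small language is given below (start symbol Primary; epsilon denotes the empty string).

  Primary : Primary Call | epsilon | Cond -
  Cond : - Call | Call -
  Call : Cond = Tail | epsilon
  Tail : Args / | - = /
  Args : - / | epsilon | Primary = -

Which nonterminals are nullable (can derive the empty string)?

Directly nullable (have an epsilon-production): Primary, Call, Args.
No other nonterminal has a production whose RHS symbols are all nullable.

{ Args, Call, Primary }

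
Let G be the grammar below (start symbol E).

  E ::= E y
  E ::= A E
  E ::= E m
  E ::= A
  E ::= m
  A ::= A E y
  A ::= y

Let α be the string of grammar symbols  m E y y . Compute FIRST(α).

m is a terminal; add {m} and stop.

{ m }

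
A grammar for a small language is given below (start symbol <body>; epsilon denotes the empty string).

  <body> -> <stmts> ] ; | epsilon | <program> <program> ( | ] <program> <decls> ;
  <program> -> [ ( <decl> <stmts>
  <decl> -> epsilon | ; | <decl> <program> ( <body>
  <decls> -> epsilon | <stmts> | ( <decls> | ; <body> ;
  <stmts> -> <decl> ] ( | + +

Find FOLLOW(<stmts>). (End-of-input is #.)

{ (, +, ;, [, ] }

In <body> -> <stmts> ] ;: add FIRST(] ;) = { ] }.
In <program> -> [ ( <decl> <stmts>: <stmts> is at the end, add FOLLOW(<program>) = { (, +, ;, [, ] }.
In <decls> -> <stmts>: <stmts> is at the end, add FOLLOW(<decls>) = { ; }.
Union: FOLLOW(<stmts>) = { (, +, ;, [, ] }.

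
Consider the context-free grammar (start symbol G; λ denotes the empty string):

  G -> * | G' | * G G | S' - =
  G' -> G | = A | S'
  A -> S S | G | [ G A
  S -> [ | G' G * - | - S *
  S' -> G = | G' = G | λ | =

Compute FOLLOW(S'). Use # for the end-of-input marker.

{ #, *, -, =, [ }

In G -> S' - =: add FIRST(- =) = { - }.
In G' -> S': S' is at the end, add FOLLOW(G') = { #, *, -, =, [ }.
Union: FOLLOW(S') = { #, *, -, =, [ }.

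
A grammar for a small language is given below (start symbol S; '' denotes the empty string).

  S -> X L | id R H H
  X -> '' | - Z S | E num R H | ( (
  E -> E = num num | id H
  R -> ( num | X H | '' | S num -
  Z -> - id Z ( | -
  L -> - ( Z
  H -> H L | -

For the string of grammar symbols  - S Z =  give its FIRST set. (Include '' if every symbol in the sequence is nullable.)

{ - }

- is a terminal; add {-} and stop.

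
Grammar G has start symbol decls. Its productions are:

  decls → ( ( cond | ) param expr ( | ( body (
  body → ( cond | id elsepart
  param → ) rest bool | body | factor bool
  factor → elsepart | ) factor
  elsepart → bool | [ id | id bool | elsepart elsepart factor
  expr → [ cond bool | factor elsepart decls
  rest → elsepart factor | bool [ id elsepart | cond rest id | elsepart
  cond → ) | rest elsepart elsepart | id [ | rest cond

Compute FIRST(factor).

{ ), [, bool, id }

From factor → elsepart: add FIRST(elsepart) = { [, bool, id }.
factor → ) factor contributes {)}.
Union: FIRST(factor) = { ), [, bool, id }.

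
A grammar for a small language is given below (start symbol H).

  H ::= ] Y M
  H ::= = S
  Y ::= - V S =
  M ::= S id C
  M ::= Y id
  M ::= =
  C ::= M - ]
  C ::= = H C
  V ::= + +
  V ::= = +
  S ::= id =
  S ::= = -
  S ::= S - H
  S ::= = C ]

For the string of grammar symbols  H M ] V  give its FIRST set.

Add FIRST(H) = { =, ] }; H is not nullable, stop.

{ =, ] }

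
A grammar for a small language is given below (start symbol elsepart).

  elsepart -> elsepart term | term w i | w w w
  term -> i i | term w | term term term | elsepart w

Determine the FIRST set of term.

{ i, w }

term -> i i contributes {i}.
From term -> term w: add FIRST(term) = { i, w }.
From term -> term term term: add FIRST(term) = { i, w }.
From term -> elsepart w: add FIRST(elsepart) = { i, w }.
Union: FIRST(term) = { i, w }.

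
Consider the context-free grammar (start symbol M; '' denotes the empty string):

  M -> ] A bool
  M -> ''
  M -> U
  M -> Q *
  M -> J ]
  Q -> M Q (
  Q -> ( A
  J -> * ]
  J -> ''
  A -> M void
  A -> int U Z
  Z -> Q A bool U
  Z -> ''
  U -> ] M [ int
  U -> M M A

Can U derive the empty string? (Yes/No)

No

Nullable nonterminals: J, M, Z.
No production of U has an RHS whose symbols are all nullable, so U is not nullable.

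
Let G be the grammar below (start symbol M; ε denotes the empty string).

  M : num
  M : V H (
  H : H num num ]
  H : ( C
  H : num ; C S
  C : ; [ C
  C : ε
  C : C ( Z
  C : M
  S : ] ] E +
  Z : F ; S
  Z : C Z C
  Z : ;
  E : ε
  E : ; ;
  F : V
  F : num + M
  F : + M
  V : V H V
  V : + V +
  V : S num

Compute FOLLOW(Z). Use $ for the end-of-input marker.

In C : C ( Z: Z is at the end, add FOLLOW(C) = { (, +, ;, ], num }.
In Z : C Z C: add FIRST(C)\{ε} = { (, +, ;, ], num }.
  Since C is nullable, also add FOLLOW(Z) = { (, +, ;, ], num }.
Union: FOLLOW(Z) = { (, +, ;, ], num }.

{ (, +, ;, ], num }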